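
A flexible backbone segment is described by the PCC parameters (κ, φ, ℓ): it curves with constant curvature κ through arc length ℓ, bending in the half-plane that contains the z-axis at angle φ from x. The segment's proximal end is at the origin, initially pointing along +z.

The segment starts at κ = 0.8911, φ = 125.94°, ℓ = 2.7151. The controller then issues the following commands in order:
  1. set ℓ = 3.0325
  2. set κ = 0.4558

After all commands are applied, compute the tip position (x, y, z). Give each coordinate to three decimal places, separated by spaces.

initial: κ=0.8911, φ=125.94°, ℓ=2.7151
cmd 1: set ℓ=3.0325 → (κ,φ,ℓ)=(0.8911,125.94°,3.0325) → tip=(-1.2548,1.7309,0.4773)
cmd 2: set κ=0.4558 → (κ,φ,ℓ)=(0.4558,125.94°,3.0325) → tip=(-1.0463,1.4433,2.1550)

-1.046 1.443 2.155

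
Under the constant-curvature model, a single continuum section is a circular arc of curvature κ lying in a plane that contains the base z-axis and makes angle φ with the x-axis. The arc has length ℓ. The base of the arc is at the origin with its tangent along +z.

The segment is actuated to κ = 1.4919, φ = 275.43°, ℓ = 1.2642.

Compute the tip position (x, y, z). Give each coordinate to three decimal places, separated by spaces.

θ = κ·ℓ = 1.4919 × 1.2642 = 1.88606 rad
ρ = (1 − cos θ)/κ = (1 − -0.31007)/1.4919 = 0.87812
z = sin θ / κ = 0.95071/1.4919 = 0.63725
x = ρ cos φ = 0.87812 × cos(275.43°) = 0.08310
y = ρ sin φ = 0.87812 × sin(275.43°) = -0.87418

0.083 -0.874 0.637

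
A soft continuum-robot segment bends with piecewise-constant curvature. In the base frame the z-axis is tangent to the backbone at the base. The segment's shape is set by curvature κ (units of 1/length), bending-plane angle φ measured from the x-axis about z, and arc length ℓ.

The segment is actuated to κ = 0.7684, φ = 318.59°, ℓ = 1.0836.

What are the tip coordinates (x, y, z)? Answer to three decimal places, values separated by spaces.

θ = κ·ℓ = 0.7684 × 1.0836 = 0.83264 rad
ρ = (1 − cos θ)/κ = (1 − 0.67293)/0.7684 = 0.42566
z = sin θ / κ = 0.73971/0.7684 = 0.96266
x = ρ cos φ = 0.42566 × cos(318.59°) = 0.31924
y = ρ sin φ = 0.42566 × sin(318.59°) = -0.28155

0.319 -0.282 0.963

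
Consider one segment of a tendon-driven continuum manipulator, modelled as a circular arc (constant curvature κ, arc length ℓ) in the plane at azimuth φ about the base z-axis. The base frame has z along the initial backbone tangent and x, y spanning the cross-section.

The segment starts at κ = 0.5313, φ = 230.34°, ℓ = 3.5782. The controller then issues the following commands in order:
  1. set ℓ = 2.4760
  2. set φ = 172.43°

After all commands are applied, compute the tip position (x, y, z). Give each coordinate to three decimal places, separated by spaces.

-1.395 0.185 1.821

initial: κ=0.5313, φ=230.34°, ℓ=3.5782
cmd 1: set ℓ=2.4760 → (κ,φ,ℓ)=(0.5313,230.34°,2.4760) → tip=(-0.8979,-1.0831,1.8212)
cmd 2: set φ=172.43° → (κ,φ,ℓ)=(0.5313,172.43°,2.4760) → tip=(-1.3946,0.1853,1.8212)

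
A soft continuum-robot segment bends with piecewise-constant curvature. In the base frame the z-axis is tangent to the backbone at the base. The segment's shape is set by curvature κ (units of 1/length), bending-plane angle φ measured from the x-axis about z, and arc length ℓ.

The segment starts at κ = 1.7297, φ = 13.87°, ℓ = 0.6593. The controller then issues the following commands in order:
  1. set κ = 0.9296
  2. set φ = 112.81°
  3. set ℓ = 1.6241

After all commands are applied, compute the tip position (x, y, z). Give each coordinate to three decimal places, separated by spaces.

-0.392 0.931 1.074

initial: κ=1.7297, φ=13.87°, ℓ=0.6593
cmd 1: set κ=0.9296 → (κ,φ,ℓ)=(0.9296,13.87°,0.6593) → tip=(0.1901,0.0469,0.6188)
cmd 2: set φ=112.81° → (κ,φ,ℓ)=(0.9296,112.81°,0.6593) → tip=(-0.0759,0.1805,0.6188)
cmd 3: set ℓ=1.6241 → (κ,φ,ℓ)=(0.9296,112.81°,1.6241) → tip=(-0.3916,0.9311,1.0737)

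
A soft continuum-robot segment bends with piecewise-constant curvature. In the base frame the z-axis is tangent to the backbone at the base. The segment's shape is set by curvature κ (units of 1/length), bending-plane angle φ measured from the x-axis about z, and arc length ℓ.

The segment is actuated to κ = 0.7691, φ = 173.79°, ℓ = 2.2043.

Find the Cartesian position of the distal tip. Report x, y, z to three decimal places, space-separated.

-1.453 0.158 1.290

θ = κ·ℓ = 0.7691 × 2.2043 = 1.69533 rad
ρ = (1 − cos θ)/κ = (1 − -0.12421)/0.7691 = 1.46172
z = sin θ / κ = 0.99226/0.7691 = 1.29015
x = ρ cos φ = 1.46172 × cos(173.79°) = -1.45314
y = ρ sin φ = 1.46172 × sin(173.79°) = 0.15812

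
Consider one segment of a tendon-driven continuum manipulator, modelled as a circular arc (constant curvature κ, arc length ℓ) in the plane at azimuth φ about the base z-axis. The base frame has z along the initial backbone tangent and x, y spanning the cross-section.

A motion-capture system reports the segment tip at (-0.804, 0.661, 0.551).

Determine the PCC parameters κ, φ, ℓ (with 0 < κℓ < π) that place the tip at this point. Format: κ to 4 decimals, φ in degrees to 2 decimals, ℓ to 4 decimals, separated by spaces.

1.5009 140.58 1.4443

ρ = √(x²+y²) = √(-0.804² + 0.661²) = 1.04083
φ = atan2(y, x) mod 360° = atan2(0.661, -0.804) = 140.5750°
|p|² = ρ² + z² = 1.04083² + 0.551² = 1.38694
κ = 2ρ / |p|² = 2×1.04083 / 1.38694 = 1.50091
θ = 2·atan2(ρ, z) = 2·atan2(1.04083, 0.551) = 2.16784 rad
ℓ = θ/κ = 2.16784/1.50091 = 1.44435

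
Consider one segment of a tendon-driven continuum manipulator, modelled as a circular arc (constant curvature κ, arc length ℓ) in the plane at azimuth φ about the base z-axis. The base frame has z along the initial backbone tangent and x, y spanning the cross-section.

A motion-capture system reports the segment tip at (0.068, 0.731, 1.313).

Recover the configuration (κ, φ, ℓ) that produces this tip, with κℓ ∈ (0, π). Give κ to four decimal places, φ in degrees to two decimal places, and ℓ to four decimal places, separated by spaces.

0.6488 84.69 1.5715

ρ = √(x²+y²) = √(0.068² + 0.731²) = 0.73416
φ = atan2(y, x) mod 360° = atan2(0.731, 0.068) = 84.6855°
|p|² = ρ² + z² = 0.73416² + 1.313² = 2.26295
κ = 2ρ / |p|² = 2×0.73416 / 2.26295 = 0.64885
θ = 2·atan2(ρ, z) = 2·atan2(0.73416, 1.313) = 1.01967 rad
ℓ = θ/κ = 1.01967/0.64885 = 1.57151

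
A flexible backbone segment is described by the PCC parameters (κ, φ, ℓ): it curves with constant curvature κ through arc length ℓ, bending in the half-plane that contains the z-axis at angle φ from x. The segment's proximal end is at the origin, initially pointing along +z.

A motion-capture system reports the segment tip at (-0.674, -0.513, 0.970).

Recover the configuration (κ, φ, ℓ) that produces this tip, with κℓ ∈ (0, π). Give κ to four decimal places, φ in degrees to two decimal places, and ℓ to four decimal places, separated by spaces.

1.0215 217.28 1.4054

ρ = √(x²+y²) = √(-0.674² + -0.513²) = 0.84702
φ = atan2(y, x) mod 360° = atan2(-0.513, -0.674) = 217.2758°
|p|² = ρ² + z² = 0.84702² + 0.970² = 1.65834
κ = 2ρ / |p|² = 2×0.84702 / 1.65834 = 1.02153
θ = 2·atan2(ρ, z) = 2·atan2(0.84702, 0.970) = 1.43564 rad
ℓ = θ/κ = 1.43564/1.02153 = 1.40539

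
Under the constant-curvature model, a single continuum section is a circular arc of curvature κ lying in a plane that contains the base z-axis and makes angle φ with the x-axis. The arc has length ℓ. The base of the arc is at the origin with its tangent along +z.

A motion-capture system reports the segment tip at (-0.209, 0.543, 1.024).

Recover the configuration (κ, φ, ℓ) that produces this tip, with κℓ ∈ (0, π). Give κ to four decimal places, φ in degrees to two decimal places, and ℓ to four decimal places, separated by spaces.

0.8389 111.05 1.2318

ρ = √(x²+y²) = √(-0.209² + 0.543²) = 0.58183
φ = atan2(y, x) mod 360° = atan2(0.543, -0.209) = 111.0517°
|p|² = ρ² + z² = 0.58183² + 1.024² = 1.38711
κ = 2ρ / |p|² = 2×0.58183 / 1.38711 = 0.83892
θ = 2·atan2(ρ, z) = 2·atan2(0.58183, 1.024) = 1.03341 rad
ℓ = θ/κ = 1.03341/0.83892 = 1.23184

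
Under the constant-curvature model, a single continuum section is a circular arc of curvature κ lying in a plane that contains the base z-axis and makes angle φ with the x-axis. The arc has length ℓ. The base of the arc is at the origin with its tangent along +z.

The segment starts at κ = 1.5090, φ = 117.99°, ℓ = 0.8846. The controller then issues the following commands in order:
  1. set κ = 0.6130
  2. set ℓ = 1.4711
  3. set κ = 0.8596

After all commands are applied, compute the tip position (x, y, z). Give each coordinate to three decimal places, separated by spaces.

initial: κ=1.5090, φ=117.99°, ℓ=0.8846
cmd 1: set κ=0.6130 → (κ,φ,ℓ)=(0.6130,117.99°,0.8846) → tip=(-0.1098,0.2066,0.8419)
cmd 2: set ℓ=1.4711 → (κ,φ,ℓ)=(0.6130,117.99°,1.4711) → tip=(-0.2908,0.5471,1.2797)
cmd 3: set κ=0.8596 → (κ,φ,ℓ)=(0.8596,117.99°,1.4711) → tip=(-0.3814,0.7176,1.1092)

-0.381 0.718 1.109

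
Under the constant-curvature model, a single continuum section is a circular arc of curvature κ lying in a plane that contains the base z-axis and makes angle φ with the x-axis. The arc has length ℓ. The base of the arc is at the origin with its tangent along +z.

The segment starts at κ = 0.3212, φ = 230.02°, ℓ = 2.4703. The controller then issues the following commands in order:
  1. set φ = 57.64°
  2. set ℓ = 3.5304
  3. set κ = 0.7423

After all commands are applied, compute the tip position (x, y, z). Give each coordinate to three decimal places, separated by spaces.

1.346 2.125 0.671

initial: κ=0.3212, φ=230.02°, ℓ=2.4703
cmd 1: set φ=57.64° → (κ,φ,ℓ)=(0.3212,57.64°,2.4703) → tip=(0.4976,0.7853,2.2191)
cmd 2: set ℓ=3.5304 → (κ,φ,ℓ)=(0.3212,57.64°,3.5304) → tip=(0.9614,1.5172,2.8210)
cmd 3: set κ=0.7423 → (κ,φ,ℓ)=(0.7423,57.64°,3.5304) → tip=(1.3464,2.1249,0.6705)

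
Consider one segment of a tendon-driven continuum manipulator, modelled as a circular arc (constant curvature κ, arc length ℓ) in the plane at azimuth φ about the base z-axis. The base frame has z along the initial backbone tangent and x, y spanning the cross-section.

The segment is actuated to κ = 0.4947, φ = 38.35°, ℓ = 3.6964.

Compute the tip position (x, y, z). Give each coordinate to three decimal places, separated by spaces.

θ = κ·ℓ = 0.4947 × 3.6964 = 1.82861 rad
ρ = (1 − cos θ)/κ = (1 − -0.25497)/0.4947 = 2.53682
z = sin θ / κ = 0.96695/0.4947 = 1.95462
x = ρ cos φ = 2.53682 × cos(38.35°) = 1.98947
y = ρ sin φ = 2.53682 × sin(38.35°) = 1.57401

1.989 1.574 1.955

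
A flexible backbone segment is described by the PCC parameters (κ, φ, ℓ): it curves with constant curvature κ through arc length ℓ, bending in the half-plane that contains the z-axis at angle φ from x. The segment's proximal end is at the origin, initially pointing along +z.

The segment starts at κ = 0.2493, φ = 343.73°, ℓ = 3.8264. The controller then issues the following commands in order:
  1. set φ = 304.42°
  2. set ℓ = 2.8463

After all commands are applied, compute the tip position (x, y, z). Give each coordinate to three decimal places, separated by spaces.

initial: κ=0.2493, φ=343.73°, ℓ=3.8264
cmd 1: set φ=304.42° → (κ,φ,ℓ)=(0.2493,304.42°,3.8264) → tip=(0.9557,-1.3948,3.2719)
cmd 2: set ℓ=2.8463 → (κ,φ,ℓ)=(0.2493,304.42°,2.8463) → tip=(0.5473,-0.7987,2.6134)

0.547 -0.799 2.613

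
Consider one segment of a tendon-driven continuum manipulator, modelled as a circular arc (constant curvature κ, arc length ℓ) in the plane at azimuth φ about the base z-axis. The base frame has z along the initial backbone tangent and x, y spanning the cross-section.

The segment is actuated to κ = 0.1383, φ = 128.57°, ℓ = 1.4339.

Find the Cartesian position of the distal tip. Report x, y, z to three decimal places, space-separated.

θ = κ·ℓ = 0.1383 × 1.4339 = 0.19831 rad
ρ = (1 − cos θ)/κ = (1 − 0.98040)/0.1383 = 0.14171
z = sin θ / κ = 0.19701/0.1383 = 1.42452
x = ρ cos φ = 0.14171 × cos(128.57°) = -0.08835
y = ρ sin φ = 0.14171 × sin(128.57°) = 0.11080

-0.088 0.111 1.425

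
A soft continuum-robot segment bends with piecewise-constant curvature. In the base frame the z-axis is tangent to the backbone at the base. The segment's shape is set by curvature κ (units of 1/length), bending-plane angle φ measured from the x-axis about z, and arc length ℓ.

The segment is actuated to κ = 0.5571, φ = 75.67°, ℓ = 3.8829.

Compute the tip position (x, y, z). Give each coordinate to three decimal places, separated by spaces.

0.692 2.710 1.489

θ = κ·ℓ = 0.5571 × 3.8829 = 2.16316 rad
ρ = (1 − cos θ)/κ = (1 − -0.55833)/0.5571 = 2.79721
z = sin θ / κ = 0.82962/0.5571 = 1.48918
x = ρ cos φ = 2.79721 × cos(75.67°) = 0.69233
y = ρ sin φ = 2.79721 × sin(75.67°) = 2.71018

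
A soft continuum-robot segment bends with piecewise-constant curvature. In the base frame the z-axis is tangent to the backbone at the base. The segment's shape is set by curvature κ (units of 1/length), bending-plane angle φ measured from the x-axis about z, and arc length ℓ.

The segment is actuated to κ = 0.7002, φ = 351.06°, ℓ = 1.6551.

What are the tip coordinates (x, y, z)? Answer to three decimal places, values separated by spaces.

θ = κ·ℓ = 0.7002 × 1.6551 = 1.15890 rad
ρ = (1 − cos θ)/κ = (1 − 0.40035)/0.7002 = 0.85640
z = sin θ / κ = 0.91636/0.7002 = 1.30872
x = ρ cos φ = 0.85640 × cos(351.06°) = 0.84600
y = ρ sin φ = 0.85640 × sin(351.06°) = -0.13309

0.846 -0.133 1.309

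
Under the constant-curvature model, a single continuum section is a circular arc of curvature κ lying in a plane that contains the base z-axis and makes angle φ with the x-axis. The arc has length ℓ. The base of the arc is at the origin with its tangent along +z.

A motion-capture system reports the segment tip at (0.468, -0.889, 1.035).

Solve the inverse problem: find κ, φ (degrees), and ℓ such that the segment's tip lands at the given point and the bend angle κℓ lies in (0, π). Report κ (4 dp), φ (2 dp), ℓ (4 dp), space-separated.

ρ = √(x²+y²) = √(0.468² + -0.889²) = 1.00466
φ = atan2(y, x) mod 360° = atan2(-0.889, 0.468) = 297.7639°
|p|² = ρ² + z² = 1.00466² + 1.035² = 2.08057
κ = 2ρ / |p|² = 2×1.00466 / 2.08057 = 0.96576
θ = 2·atan2(ρ, z) = 2·atan2(1.00466, 1.035) = 1.54105 rad
ℓ = θ/κ = 1.54105/0.96576 = 1.59569

0.9658 297.76 1.5957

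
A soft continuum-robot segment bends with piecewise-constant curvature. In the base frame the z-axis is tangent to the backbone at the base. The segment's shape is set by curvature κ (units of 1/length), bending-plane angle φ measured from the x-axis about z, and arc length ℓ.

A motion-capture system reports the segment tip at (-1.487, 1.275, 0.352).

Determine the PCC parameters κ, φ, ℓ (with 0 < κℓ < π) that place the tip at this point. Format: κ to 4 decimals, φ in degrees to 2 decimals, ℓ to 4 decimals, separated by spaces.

ρ = √(x²+y²) = √(-1.487² + 1.275²) = 1.95877
φ = atan2(y, x) mod 360° = atan2(1.275, -1.487) = 139.3892°
|p|² = ρ² + z² = 1.95877² + 0.352² = 3.96070
κ = 2ρ / |p|² = 2×1.95877 / 3.96070 = 0.98911
θ = 2·atan2(ρ, z) = 2·atan2(1.95877, 0.352) = 2.78598 rad
ℓ = θ/κ = 2.78598/0.98911 = 2.81667

0.9891 139.39 2.8167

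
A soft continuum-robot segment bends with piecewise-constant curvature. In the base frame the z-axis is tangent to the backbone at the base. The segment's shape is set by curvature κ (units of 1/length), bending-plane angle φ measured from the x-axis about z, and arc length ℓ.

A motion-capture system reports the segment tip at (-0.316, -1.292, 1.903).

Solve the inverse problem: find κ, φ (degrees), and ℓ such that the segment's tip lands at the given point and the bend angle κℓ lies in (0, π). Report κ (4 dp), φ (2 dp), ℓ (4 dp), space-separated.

ρ = √(x²+y²) = √(-0.316² + -1.292²) = 1.33008
φ = atan2(y, x) mod 360° = atan2(-1.292, -0.316) = 256.2563°
|p|² = ρ² + z² = 1.33008² + 1.903² = 5.39053
κ = 2ρ / |p|² = 2×1.33008 / 5.39053 = 0.49349
θ = 2·atan2(ρ, z) = 2·atan2(1.33008, 1.903) = 1.22003 rad
ℓ = θ/κ = 1.22003/0.49349 = 2.47225

0.4935 256.26 2.4723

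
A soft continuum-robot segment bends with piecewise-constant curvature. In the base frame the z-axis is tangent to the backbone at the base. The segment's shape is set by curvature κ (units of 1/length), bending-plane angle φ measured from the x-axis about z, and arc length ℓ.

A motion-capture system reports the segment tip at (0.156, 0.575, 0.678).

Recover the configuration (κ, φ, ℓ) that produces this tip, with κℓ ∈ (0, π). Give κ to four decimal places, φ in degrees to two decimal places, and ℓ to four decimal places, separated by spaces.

1.4627 74.82 0.9858

ρ = √(x²+y²) = √(0.156² + 0.575²) = 0.59579
φ = atan2(y, x) mod 360° = atan2(0.575, 0.156) = 74.8208°
|p|² = ρ² + z² = 0.59579² + 0.678² = 0.81464
κ = 2ρ / |p|² = 2×0.59579 / 0.81464 = 1.46269
θ = 2·atan2(ρ, z) = 2·atan2(0.59579, 0.678) = 1.44189 rad
ℓ = θ/κ = 1.44189/1.46269 = 0.98578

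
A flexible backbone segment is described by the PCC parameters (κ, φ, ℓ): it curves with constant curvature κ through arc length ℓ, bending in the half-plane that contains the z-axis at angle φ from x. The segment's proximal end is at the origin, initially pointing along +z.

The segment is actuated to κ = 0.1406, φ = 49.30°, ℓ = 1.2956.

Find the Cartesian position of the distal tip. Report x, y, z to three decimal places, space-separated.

θ = κ·ℓ = 0.1406 × 1.2956 = 0.18216 rad
ρ = (1 − cos θ)/κ = (1 − 0.98345)/0.1406 = 0.11768
z = sin θ / κ = 0.18116/0.1406 = 1.28845
x = ρ cos φ = 0.11768 × cos(49.30°) = 0.07674
y = ρ sin φ = 0.11768 × sin(49.30°) = 0.08922

0.077 0.089 1.288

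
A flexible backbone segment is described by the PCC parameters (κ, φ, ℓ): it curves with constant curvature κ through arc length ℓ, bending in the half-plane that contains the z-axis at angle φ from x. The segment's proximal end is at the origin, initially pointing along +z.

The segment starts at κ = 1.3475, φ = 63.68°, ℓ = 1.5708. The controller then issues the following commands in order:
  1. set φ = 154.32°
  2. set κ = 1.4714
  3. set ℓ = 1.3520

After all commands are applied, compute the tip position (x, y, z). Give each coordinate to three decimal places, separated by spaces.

initial: κ=1.3475, φ=63.68°, ℓ=1.5708
cmd 1: set φ=154.32° → (κ,φ,ℓ)=(1.3475,154.32°,1.5708) → tip=(-1.0160,0.4885,0.6343)
cmd 2: set κ=1.4714 → (κ,φ,ℓ)=(1.4714,154.32°,1.5708) → tip=(-1.0257,0.4932,0.5017)
cmd 3: set ℓ=1.3520 → (κ,φ,ℓ)=(1.4714,154.32°,1.3520) → tip=(-0.8614,0.4142,0.6210)

-0.861 0.414 0.621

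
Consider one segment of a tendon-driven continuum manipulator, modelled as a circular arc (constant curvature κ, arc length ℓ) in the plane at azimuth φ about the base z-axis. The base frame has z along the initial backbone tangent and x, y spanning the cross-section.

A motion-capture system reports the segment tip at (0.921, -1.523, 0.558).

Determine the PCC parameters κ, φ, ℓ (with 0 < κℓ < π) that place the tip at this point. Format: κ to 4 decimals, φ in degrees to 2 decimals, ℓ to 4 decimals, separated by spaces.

ρ = √(x²+y²) = √(0.921² + -1.523²) = 1.77982
φ = atan2(y, x) mod 360° = atan2(-1.523, 0.921) = 301.1625°
|p|² = ρ² + z² = 1.77982² + 0.558² = 3.47913
κ = 2ρ / |p|² = 2×1.77982 / 3.47913 = 1.02314
θ = 2·atan2(ρ, z) = 2·atan2(1.77982, 0.558) = 2.53398 rad
ℓ = θ/κ = 2.53398/1.02314 = 2.47666

1.0231 301.16 2.4767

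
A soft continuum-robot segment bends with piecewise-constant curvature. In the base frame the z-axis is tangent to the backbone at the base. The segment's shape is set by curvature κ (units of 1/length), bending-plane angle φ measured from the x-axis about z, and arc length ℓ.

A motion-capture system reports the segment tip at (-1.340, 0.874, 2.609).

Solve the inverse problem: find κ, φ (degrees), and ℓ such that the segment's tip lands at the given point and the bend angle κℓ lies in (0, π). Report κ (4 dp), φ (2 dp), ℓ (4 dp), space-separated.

ρ = √(x²+y²) = √(-1.340² + 0.874²) = 1.59984
φ = atan2(y, x) mod 360° = atan2(0.874, -1.340) = 146.8860°
|p|² = ρ² + z² = 1.59984² + 2.609² = 9.36636
κ = 2ρ / |p|² = 2×1.59984 / 9.36636 = 0.34161
θ = 2·atan2(ρ, z) = 2·atan2(1.59984, 2.609) = 1.10014 rad
ℓ = θ/κ = 1.10014/0.34161 = 3.22041

0.3416 146.89 3.2204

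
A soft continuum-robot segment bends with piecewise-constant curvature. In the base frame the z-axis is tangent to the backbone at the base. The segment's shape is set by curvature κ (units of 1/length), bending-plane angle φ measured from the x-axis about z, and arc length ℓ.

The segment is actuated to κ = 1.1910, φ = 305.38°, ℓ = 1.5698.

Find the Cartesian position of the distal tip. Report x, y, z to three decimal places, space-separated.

θ = κ·ℓ = 1.1910 × 1.5698 = 1.86963 rad
ρ = (1 − cos θ)/κ = (1 − -0.29441)/1.1910 = 1.08682
z = sin θ / κ = 0.95568/1.1910 = 0.80242
x = ρ cos φ = 1.08682 × cos(305.38°) = 0.62927
y = ρ sin φ = 1.08682 × sin(305.38°) = -0.88612

0.629 -0.886 0.802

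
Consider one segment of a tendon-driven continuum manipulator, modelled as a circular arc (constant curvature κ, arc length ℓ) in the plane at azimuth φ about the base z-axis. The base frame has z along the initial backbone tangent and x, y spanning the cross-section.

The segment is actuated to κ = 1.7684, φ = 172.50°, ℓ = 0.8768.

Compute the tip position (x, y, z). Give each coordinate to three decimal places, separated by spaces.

θ = κ·ℓ = 1.7684 × 0.8768 = 1.55053 rad
ρ = (1 − cos θ)/κ = (1 − 0.02026)/1.7684 = 0.55403
z = sin θ / κ = 0.99979/1.7684 = 0.56537
x = ρ cos φ = 0.55403 × cos(172.50°) = -0.54929
y = ρ sin φ = 0.55403 × sin(172.50°) = 0.07231

-0.549 0.072 0.565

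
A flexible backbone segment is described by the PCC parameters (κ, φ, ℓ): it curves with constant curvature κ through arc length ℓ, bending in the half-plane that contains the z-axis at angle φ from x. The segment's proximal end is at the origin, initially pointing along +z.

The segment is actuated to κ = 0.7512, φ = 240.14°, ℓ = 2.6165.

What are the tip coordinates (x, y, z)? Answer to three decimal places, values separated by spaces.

θ = κ·ℓ = 0.7512 × 2.6165 = 1.96551 rad
ρ = (1 − cos θ)/κ = (1 − -0.38455)/0.7512 = 1.84312
z = sin θ / κ = 0.92310/0.7512 = 1.22884
x = ρ cos φ = 1.84312 × cos(240.14°) = -0.91765
y = ρ sin φ = 1.84312 × sin(240.14°) = -1.59843

-0.918 -1.598 1.229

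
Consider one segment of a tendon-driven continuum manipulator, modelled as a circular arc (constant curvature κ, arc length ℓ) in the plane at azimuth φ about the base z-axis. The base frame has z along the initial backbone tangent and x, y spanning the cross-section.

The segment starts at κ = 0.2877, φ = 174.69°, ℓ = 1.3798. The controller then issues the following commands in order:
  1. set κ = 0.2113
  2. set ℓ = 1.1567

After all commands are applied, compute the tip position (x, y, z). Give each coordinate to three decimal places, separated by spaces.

-0.140 0.013 1.145

initial: κ=0.2877, φ=174.69°, ℓ=1.3798
cmd 1: set κ=0.2113 → (κ,φ,ℓ)=(0.2113,174.69°,1.3798) → tip=(-0.1989,0.0185,1.3603)
cmd 2: set ℓ=1.1567 → (κ,φ,ℓ)=(0.2113,174.69°,1.1567) → tip=(-0.1400,0.0130,1.1452)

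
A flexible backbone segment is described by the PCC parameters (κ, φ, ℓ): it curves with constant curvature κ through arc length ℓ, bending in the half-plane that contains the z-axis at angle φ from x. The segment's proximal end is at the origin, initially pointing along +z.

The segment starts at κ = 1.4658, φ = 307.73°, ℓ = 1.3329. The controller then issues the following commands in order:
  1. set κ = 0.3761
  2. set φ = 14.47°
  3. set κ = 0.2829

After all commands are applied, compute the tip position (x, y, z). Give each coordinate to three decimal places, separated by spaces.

0.240 0.062 1.302

initial: κ=1.4658, φ=307.73°, ℓ=1.3329
cmd 1: set κ=0.3761 → (κ,φ,ℓ)=(0.3761,307.73°,1.3329) → tip=(0.2002,-0.2587,1.2778)
cmd 2: set φ=14.47° → (κ,φ,ℓ)=(0.3761,14.47°,1.3329) → tip=(0.3168,0.0817,1.2778)
cmd 3: set κ=0.2829 → (κ,φ,ℓ)=(0.2829,14.47°,1.3329) → tip=(0.2405,0.0621,1.3015)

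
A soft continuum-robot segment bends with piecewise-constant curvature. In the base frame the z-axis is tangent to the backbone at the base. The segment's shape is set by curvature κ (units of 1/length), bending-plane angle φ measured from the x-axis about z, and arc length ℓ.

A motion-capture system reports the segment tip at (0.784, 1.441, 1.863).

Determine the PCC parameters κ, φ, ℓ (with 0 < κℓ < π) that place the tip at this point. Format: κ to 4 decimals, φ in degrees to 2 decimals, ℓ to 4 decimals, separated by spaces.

ρ = √(x²+y²) = √(0.784² + 1.441²) = 1.64047
φ = atan2(y, x) mod 360° = atan2(1.441, 0.784) = 61.4509°
|p|² = ρ² + z² = 1.64047² + 1.863² = 6.16191
κ = 2ρ / |p|² = 2×1.64047 / 6.16191 = 0.53245
θ = 2·atan2(ρ, z) = 2·atan2(1.64047, 1.863) = 1.44393 rad
ℓ = θ/κ = 1.44393/0.53245 = 2.71184

0.5325 61.45 2.7118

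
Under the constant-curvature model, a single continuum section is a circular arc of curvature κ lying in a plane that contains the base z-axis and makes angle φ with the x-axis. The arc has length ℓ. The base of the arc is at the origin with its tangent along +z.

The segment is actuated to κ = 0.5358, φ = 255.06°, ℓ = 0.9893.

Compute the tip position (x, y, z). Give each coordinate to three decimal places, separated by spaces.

θ = κ·ℓ = 0.5358 × 0.9893 = 0.53007 rad
ρ = (1 − cos θ)/κ = (1 − 0.86277)/0.5358 = 0.25612
z = sin θ / κ = 0.50559/0.5358 = 0.94362
x = ρ cos φ = 0.25612 × cos(255.06°) = -0.06603
y = ρ sin φ = 0.25612 × sin(255.06°) = -0.24746

-0.066 -0.247 0.944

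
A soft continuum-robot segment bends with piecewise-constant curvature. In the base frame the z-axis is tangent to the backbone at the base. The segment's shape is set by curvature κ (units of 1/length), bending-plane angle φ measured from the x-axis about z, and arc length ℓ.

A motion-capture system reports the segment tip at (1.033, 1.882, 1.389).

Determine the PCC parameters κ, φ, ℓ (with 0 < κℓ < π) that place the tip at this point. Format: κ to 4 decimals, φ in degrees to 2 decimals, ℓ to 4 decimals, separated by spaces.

ρ = √(x²+y²) = √(1.033² + 1.882²) = 2.14686
φ = atan2(y, x) mod 360° = atan2(1.882, 1.033) = 61.2383°
|p|² = ρ² + z² = 2.14686² + 1.389² = 6.53833
κ = 2ρ / |p|² = 2×2.14686 / 6.53833 = 0.65670
θ = 2·atan2(ρ, z) = 2·atan2(2.14686, 1.389) = 1.99308 rad
ℓ = θ/κ = 1.99308/0.65670 = 3.03499

0.6567 61.24 3.0350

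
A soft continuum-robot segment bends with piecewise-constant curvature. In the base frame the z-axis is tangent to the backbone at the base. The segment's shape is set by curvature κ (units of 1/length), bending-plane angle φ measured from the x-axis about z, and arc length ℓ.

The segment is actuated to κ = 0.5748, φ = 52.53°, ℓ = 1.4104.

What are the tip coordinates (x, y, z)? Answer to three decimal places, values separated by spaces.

θ = κ·ℓ = 0.5748 × 1.4104 = 0.81070 rad
ρ = (1 − cos θ)/κ = (1 − 0.68899)/0.5748 = 0.54107
z = sin θ / κ = 0.72477/0.5748 = 1.26091
x = ρ cos φ = 0.54107 × cos(52.53°) = 0.32916
y = ρ sin φ = 0.54107 × sin(52.53°) = 0.42943

0.329 0.429 1.261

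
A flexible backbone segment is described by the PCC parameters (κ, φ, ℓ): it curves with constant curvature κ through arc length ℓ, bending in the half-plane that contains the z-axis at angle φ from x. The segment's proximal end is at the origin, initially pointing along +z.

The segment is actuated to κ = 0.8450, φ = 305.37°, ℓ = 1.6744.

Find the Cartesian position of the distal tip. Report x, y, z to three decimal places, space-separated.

0.579 -0.815 1.169

θ = κ·ℓ = 0.8450 × 1.6744 = 1.41487 rad
ρ = (1 − cos θ)/κ = (1 − 0.15530)/0.8450 = 0.99965
z = sin θ / κ = 0.98787/0.8450 = 1.16907
x = ρ cos φ = 0.99965 × cos(305.37°) = 0.57865
y = ρ sin φ = 0.99965 × sin(305.37°) = -0.81514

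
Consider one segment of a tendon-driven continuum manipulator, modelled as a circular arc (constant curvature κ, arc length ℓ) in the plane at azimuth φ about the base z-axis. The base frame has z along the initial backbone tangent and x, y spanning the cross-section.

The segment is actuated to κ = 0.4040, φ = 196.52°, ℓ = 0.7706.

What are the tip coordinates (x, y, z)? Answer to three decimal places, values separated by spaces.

θ = κ·ℓ = 0.4040 × 0.7706 = 0.31132 rad
ρ = (1 − cos θ)/κ = (1 − 0.95193)/0.4040 = 0.11899
z = sin θ / κ = 0.30632/0.4040 = 0.75821
x = ρ cos φ = 0.11899 × cos(196.52°) = -0.11408
y = ρ sin φ = 0.11899 × sin(196.52°) = -0.03383

-0.114 -0.034 0.758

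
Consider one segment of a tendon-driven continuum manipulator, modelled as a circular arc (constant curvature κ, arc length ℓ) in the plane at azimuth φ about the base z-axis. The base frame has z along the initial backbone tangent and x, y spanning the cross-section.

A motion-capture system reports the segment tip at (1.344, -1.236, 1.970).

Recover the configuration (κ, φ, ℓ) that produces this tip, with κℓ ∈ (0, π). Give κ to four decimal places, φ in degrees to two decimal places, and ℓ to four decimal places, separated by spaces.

0.5062 317.40 2.9535

ρ = √(x²+y²) = √(1.344² + -1.236²) = 1.82593
φ = atan2(y, x) mod 360° = atan2(-1.236, 1.344) = 317.3970°
|p|² = ρ² + z² = 1.82593² + 1.970² = 7.21493
κ = 2ρ / |p|² = 2×1.82593 / 7.21493 = 0.50615
θ = 2·atan2(ρ, z) = 2·atan2(1.82593, 1.970) = 1.49493 rad
ℓ = θ/κ = 1.49493/0.50615 = 2.95350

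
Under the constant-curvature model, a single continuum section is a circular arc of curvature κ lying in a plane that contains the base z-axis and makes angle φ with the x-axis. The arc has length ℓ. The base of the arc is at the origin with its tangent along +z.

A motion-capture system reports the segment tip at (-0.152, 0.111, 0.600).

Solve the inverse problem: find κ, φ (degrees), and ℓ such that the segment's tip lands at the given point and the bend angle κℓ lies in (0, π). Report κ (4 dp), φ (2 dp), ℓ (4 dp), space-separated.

ρ = √(x²+y²) = √(-0.152² + 0.111²) = 0.18822
φ = atan2(y, x) mod 360° = atan2(0.111, -0.152) = 143.8607°
|p|² = ρ² + z² = 0.18822² + 0.600² = 0.39542
κ = 2ρ / |p|² = 2×0.18822 / 0.39542 = 0.95196
θ = 2·atan2(ρ, z) = 2·atan2(0.18822, 0.600) = 0.60794 rad
ℓ = θ/κ = 0.60794/0.95196 = 0.63862

0.9520 143.86 0.6386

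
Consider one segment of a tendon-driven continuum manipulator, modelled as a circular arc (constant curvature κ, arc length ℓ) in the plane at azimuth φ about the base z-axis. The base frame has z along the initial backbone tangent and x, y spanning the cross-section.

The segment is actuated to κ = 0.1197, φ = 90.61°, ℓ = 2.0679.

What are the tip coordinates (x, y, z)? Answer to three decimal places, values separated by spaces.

θ = κ·ℓ = 0.1197 × 2.0679 = 0.24753 rad
ρ = (1 − cos θ)/κ = (1 − 0.96952)/0.1197 = 0.25463
z = sin θ / κ = 0.24501/0.1197 = 2.04685
x = ρ cos φ = 0.25463 × cos(90.61°) = -0.00271
y = ρ sin φ = 0.25463 × sin(90.61°) = 0.25461

-0.003 0.255 2.047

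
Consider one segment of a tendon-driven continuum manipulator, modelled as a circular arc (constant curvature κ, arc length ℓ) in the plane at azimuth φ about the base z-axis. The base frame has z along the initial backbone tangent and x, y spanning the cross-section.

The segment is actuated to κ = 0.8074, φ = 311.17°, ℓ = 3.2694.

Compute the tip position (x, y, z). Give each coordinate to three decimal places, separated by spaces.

θ = κ·ℓ = 0.8074 × 3.2694 = 2.63971 rad
ρ = (1 − cos θ)/κ = (1 − -0.87668)/0.8074 = 2.32435
z = sin θ / κ = 0.48107/0.8074 = 0.59583
x = ρ cos φ = 2.32435 × cos(311.17°) = 1.53011
y = ρ sin φ = 2.32435 × sin(311.17°) = -1.74968

1.530 -1.750 0.596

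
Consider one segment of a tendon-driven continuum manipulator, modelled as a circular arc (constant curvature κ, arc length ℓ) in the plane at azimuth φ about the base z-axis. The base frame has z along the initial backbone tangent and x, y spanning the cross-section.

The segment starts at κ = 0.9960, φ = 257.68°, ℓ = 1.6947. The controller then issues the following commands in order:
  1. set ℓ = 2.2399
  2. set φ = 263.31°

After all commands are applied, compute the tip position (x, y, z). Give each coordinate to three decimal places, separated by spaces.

-0.189 -1.609 0.793

initial: κ=0.9960, φ=257.68°, ℓ=1.6947
cmd 1: set ℓ=2.2399 → (κ,φ,ℓ)=(0.9960,257.68°,2.2399) → tip=(-0.3456,-1.5824,0.7931)
cmd 2: set φ=263.31° → (κ,φ,ℓ)=(0.9960,263.31°,2.2399) → tip=(-0.1887,-1.6087,0.7931)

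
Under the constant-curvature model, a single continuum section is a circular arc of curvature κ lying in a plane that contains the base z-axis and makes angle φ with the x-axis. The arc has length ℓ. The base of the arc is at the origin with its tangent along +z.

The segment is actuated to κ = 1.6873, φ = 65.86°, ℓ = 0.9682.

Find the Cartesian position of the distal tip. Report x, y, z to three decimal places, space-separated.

θ = κ·ℓ = 1.6873 × 0.9682 = 1.63364 rad
ρ = (1 − cos θ)/κ = (1 − -0.06281)/1.6873 = 0.62989
z = sin θ / κ = 0.99803/1.6873 = 0.59149
x = ρ cos φ = 0.62989 × cos(65.86°) = 0.25760
y = ρ sin φ = 0.62989 × sin(65.86°) = 0.57480

0.258 0.575 0.591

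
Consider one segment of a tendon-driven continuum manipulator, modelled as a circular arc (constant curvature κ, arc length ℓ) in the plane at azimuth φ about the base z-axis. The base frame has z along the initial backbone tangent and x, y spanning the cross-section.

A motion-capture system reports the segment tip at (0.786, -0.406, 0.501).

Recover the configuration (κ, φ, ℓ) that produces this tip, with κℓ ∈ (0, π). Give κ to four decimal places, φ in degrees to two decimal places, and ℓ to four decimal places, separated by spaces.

ρ = √(x²+y²) = √(0.786² + -0.406²) = 0.88466
φ = atan2(y, x) mod 360° = atan2(-0.406, 0.786) = 332.6819°
|p|² = ρ² + z² = 0.88466² + 0.501² = 1.03363
κ = 2ρ / |p|² = 2×0.88466 / 1.03363 = 1.71176
θ = 2·atan2(ρ, z) = 2·atan2(0.88466, 0.501) = 2.11103 rad
ℓ = θ/κ = 2.11103/1.71176 = 1.23325

1.7118 332.68 1.2332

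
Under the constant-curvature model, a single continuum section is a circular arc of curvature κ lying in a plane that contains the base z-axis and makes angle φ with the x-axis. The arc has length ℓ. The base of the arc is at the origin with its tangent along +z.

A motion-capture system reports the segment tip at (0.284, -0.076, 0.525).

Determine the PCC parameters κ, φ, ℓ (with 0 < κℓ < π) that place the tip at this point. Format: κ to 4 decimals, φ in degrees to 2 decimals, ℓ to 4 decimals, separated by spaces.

1.6240 345.02 0.6287

ρ = √(x²+y²) = √(0.284² + -0.076²) = 0.29399
φ = atan2(y, x) mod 360° = atan2(-0.076, 0.284) = 345.0184°
|p|² = ρ² + z² = 0.29399² + 0.525² = 0.36206
κ = 2ρ / |p|² = 2×0.29399 / 0.36206 = 1.62402
θ = 2·atan2(ρ, z) = 2·atan2(0.29399, 0.525) = 1.02096 rad
ℓ = θ/κ = 1.02096/1.62402 = 0.62866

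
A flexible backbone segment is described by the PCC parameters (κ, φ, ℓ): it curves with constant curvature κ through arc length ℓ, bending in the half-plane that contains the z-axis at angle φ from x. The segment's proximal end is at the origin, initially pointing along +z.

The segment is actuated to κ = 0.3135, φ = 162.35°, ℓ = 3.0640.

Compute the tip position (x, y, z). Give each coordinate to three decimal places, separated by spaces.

θ = κ·ℓ = 0.3135 × 3.0640 = 0.96056 rad
ρ = (1 − cos θ)/κ = (1 − 0.57306)/0.3135 = 1.36186
z = sin θ / κ = 0.81951/0.3135 = 2.61408
x = ρ cos φ = 1.36186 × cos(162.35°) = -1.29775
y = ρ sin φ = 1.36186 × sin(162.35°) = 0.41292

-1.298 0.413 2.614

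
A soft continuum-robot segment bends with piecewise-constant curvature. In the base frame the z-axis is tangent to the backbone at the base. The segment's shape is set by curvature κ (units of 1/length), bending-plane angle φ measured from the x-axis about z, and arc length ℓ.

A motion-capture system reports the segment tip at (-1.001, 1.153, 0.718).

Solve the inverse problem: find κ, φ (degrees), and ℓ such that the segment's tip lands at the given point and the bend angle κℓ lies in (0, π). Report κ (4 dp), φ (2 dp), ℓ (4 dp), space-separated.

1.0727 130.96 2.1092

ρ = √(x²+y²) = √(-1.001² + 1.153²) = 1.52690
φ = atan2(y, x) mod 360° = atan2(1.153, -1.001) = 130.9635°
|p|² = ρ² + z² = 1.52690² + 0.718² = 2.84693
κ = 2ρ / |p|² = 2×1.52690 / 2.84693 = 1.07266
θ = 2·atan2(ρ, z) = 2·atan2(1.52690, 0.718) = 2.26249 rad
ℓ = θ/κ = 2.26249/1.07266 = 2.10923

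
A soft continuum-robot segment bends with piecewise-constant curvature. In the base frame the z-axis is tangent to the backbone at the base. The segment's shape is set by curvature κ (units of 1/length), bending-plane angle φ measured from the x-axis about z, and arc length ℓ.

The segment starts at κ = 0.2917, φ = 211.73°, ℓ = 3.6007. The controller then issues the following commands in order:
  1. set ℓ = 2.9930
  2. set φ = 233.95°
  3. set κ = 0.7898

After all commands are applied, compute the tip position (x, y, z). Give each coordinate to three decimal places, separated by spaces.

initial: κ=0.2917, φ=211.73°, ℓ=3.6007
cmd 1: set ℓ=2.9930 → (κ,φ,ℓ)=(0.2917,211.73°,2.9930) → tip=(-1.0424,-0.6446,2.6270)
cmd 2: set φ=233.95° → (κ,φ,ℓ)=(0.2917,233.95°,2.9930) → tip=(-0.7213,-0.9909,2.6270)
cmd 3: set κ=0.7898 → (κ,φ,ℓ)=(0.7898,233.95°,2.9930) → tip=(-1.2760,-1.7531,0.8884)

-1.276 -1.753 0.888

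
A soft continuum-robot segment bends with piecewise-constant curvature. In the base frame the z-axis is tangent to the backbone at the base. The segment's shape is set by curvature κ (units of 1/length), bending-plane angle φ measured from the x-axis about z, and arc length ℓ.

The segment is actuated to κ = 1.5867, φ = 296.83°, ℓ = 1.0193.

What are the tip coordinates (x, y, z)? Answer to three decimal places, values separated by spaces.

θ = κ·ℓ = 1.5867 × 1.0193 = 1.61732 rad
ρ = (1 − cos θ)/κ = (1 − -0.04651)/1.5867 = 0.65955
z = sin θ / κ = 0.99892/1.5867 = 0.62956
x = ρ cos φ = 0.65955 × cos(296.83°) = 0.29769
y = ρ sin φ = 0.65955 × sin(296.83°) = -0.58855

0.298 -0.589 0.630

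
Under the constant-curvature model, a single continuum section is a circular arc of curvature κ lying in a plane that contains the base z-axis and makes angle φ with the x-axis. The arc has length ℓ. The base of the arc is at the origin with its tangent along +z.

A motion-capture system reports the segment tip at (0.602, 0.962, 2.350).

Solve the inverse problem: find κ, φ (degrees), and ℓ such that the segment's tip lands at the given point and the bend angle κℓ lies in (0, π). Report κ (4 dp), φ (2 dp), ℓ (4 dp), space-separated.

ρ = √(x²+y²) = √(0.602² + 0.962²) = 1.13483
φ = atan2(y, x) mod 360° = atan2(0.962, 0.602) = 57.9625°
|p|² = ρ² + z² = 1.13483² + 2.350² = 6.81035
κ = 2ρ / |p|² = 2×1.13483 / 6.81035 = 0.33327
θ = 2·atan2(ρ, z) = 2·atan2(1.13483, 2.350) = 0.89976 rad
ℓ = θ/κ = 0.89976/0.33327 = 2.69982

0.3333 57.96 2.6998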